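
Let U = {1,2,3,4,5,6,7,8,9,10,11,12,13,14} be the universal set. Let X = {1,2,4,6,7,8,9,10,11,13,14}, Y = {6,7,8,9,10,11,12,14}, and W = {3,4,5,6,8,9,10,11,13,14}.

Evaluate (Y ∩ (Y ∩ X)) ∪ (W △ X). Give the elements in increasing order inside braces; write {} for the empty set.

Y ∩ X = {6,7,8,9,10,11,14}
Y ∩ (Y ∩ X) = {6,7,8,9,10,11,14}
W △ X = {1,2,3,5,7}
(Y ∩ (Y ∩ X)) ∪ (W △ X) = {1,2,3,5,6,7,8,9,10,11,14}

{1,2,3,5,6,7,8,9,10,11,14}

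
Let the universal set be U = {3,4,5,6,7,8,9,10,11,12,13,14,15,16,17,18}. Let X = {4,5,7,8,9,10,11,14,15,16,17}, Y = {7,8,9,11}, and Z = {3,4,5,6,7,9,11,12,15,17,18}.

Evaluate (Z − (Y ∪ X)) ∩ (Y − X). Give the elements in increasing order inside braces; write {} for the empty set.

Y ∪ X = {4,5,7,8,9,10,11,14,15,16,17}
Z − (Y ∪ X) = {3,6,12,18}
Y − X = {}
(Z − (Y ∪ X)) ∩ (Y − X) = {}

{}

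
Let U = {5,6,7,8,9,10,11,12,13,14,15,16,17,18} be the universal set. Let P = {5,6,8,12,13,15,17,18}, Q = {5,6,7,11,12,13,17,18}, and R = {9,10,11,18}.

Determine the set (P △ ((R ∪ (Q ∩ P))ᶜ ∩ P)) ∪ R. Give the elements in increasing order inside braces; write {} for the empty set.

Q ∩ P = {5,6,12,13,17,18}
R ∪ (Q ∩ P) = {5,6,9,10,11,12,13,17,18}
(R ∪ (Q ∩ P))ᶜ = {7,8,14,15,16}
(R ∪ (Q ∩ P))ᶜ ∩ P = {8,15}
P △ ((R ∪ (Q ∩ P))ᶜ ∩ P) = {5,6,12,13,17,18}
(P △ ((R ∪ (Q ∩ P))ᶜ ∩ P)) ∪ R = {5,6,9,10,11,12,13,17,18}

{5,6,9,10,11,12,13,17,18}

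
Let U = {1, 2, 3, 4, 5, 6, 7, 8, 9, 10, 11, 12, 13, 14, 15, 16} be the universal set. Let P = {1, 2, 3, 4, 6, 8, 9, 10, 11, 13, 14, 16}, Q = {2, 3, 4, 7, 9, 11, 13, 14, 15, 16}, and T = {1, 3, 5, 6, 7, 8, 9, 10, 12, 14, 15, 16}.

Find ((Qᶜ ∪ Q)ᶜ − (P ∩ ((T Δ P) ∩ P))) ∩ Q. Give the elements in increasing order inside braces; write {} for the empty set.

{}

Qᶜ = {1, 5, 6, 8, 10, 12}
Qᶜ ∪ Q = {1, 2, 3, 4, 5, 6, 7, 8, 9, 10, 11, 12, 13, 14, 15, 16}
(Qᶜ ∪ Q)ᶜ = {}
T Δ P = {2, 4, 5, 7, 11, 12, 13, 15}
(T Δ P) ∩ P = {2, 4, 11, 13}
P ∩ ((T Δ P) ∩ P) = {2, 4, 11, 13}
(Qᶜ ∪ Q)ᶜ − (P ∩ ((T Δ P) ∩ P)) = {}
((Qᶜ ∪ Q)ᶜ − (P ∩ ((T Δ P) ∩ P))) ∩ Q = {}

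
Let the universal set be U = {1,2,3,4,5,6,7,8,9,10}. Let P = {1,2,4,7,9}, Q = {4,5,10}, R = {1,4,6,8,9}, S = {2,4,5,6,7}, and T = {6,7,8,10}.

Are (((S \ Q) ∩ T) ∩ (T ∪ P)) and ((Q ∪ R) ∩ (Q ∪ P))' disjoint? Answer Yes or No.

No

S \ Q = {2,6,7}
(S \ Q) ∩ T = {6,7}
T ∪ P = {1,2,4,6,7,8,9,10}
((S \ Q) ∩ T) ∩ (T ∪ P) = {6,7}
Q ∪ R = {1,4,5,6,8,9,10}
Q ∪ P = {1,2,4,5,7,9,10}
(Q ∪ R) ∩ (Q ∪ P) = {1,4,5,9,10}
((Q ∪ R) ∩ (Q ∪ P))' = {2,3,6,7,8}
6 lies in both, so they are not disjoint.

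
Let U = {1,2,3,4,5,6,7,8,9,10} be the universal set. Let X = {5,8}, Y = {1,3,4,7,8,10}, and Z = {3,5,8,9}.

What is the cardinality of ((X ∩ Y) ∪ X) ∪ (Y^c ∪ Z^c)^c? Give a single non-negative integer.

X ∩ Y = {8}
(X ∩ Y) ∪ X = {5,8}
Y^c = {2,5,6,9}
Z^c = {1,2,4,6,7,10}
Y^c ∪ Z^c = {1,2,4,5,6,7,9,10}
(Y^c ∪ Z^c)^c = {3,8}
((X ∩ Y) ∪ X) ∪ (Y^c ∪ Z^c)^c = {3,5,8}
|((X ∩ Y) ∪ X) ∪ (Y^c ∪ Z^c)^c| = 3

3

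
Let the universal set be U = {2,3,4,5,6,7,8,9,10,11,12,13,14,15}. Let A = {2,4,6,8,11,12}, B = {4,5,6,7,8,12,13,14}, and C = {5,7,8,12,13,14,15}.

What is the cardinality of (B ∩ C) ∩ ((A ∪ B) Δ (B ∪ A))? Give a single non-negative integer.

B ∩ C = {5,7,8,12,13,14}
A ∪ B = {2,4,5,6,7,8,11,12,13,14}
B ∪ A = {2,4,5,6,7,8,11,12,13,14}
(A ∪ B) Δ (B ∪ A) = {}
(B ∩ C) ∩ ((A ∪ B) Δ (B ∪ A)) = {}
|(B ∩ C) ∩ ((A ∪ B) Δ (B ∪ A))| = 0

0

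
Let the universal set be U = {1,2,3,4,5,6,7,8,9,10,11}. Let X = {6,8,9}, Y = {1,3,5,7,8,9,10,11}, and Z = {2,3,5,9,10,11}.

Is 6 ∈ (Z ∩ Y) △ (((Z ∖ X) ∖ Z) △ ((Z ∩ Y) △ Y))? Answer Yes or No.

No

6 ∉ Z and 6 ∉ Y, so 6 ∉ Z ∩ Y
6 ∉ Z and 6 ∈ X, so 6 ∉ Z ∖ X
6 ∉ (Z ∖ X) and 6 ∉ Z, so 6 ∉ (Z ∖ X) ∖ Z
6 ∉ Z and 6 ∉ Y, so 6 ∉ Z ∩ Y
6 ∉ (Z ∩ Y) and 6 ∉ Y, so 6 ∉ (Z ∩ Y) △ Y
6 ∉ ((Z ∖ X) ∖ Z) and 6 ∉ ((Z ∩ Y) △ Y), so 6 ∉ ((Z ∖ X) ∖ Z) △ ((Z ∩ Y) △ Y)
6 ∉ (Z ∩ Y) and 6 ∉ (((Z ∖ X) ∖ Z) △ ((Z ∩ Y) △ Y)), so 6 ∉ (Z ∩ Y) △ (((Z ∖ X) ∖ Z) △ ((Z ∩ Y) △ Y))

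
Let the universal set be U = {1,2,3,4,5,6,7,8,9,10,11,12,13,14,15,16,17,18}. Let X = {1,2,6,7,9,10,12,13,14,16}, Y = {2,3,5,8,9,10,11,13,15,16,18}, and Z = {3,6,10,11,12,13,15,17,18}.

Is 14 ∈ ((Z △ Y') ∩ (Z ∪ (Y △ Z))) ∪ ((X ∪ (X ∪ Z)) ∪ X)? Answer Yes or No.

Yes

14 ∉ Y, so 14 ∈ Y'
14 ∉ Z and 14 ∈ Y', so 14 ∈ Z △ Y'
14 ∉ Y and 14 ∉ Z, so 14 ∉ Y △ Z
14 ∉ Z and 14 ∉ (Y △ Z), so 14 ∉ Z ∪ (Y △ Z)
14 ∈ (Z △ Y') and 14 ∉ (Z ∪ (Y △ Z)), so 14 ∉ (Z △ Y') ∩ (Z ∪ (Y △ Z))
14 ∈ X and 14 ∉ Z, so 14 ∈ X ∪ Z
14 ∈ X and 14 ∈ (X ∪ Z), so 14 ∈ X ∪ (X ∪ Z)
14 ∈ (X ∪ (X ∪ Z)) and 14 ∈ X, so 14 ∈ (X ∪ (X ∪ Z)) ∪ X
14 ∉ ((Z △ Y') ∩ (Z ∪ (Y △ Z))) and 14 ∈ ((X ∪ (X ∪ Z)) ∪ X), so 14 ∈ ((Z △ Y') ∩ (Z ∪ (Y △ Z))) ∪ ((X ∪ (X ∪ Z)) ∪ X)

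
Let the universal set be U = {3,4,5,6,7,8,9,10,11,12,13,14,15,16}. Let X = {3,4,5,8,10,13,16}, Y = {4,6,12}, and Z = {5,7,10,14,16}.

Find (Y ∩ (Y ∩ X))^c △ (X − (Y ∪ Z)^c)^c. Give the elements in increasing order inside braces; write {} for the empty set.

Y ∩ X = {4}
Y ∩ (Y ∩ X) = {4}
(Y ∩ (Y ∩ X))^c = {3,5,6,7,8,9,10,11,12,13,14,15,16}
Y ∪ Z = {4,5,6,7,10,12,14,16}
(Y ∪ Z)^c = {3,8,9,11,13,15}
X − (Y ∪ Z)^c = {4,5,10,16}
(X − (Y ∪ Z)^c)^c = {3,6,7,8,9,11,12,13,14,15}
(Y ∩ (Y ∩ X))^c △ (X − (Y ∪ Z)^c)^c = {5,10,16}

{5,10,16}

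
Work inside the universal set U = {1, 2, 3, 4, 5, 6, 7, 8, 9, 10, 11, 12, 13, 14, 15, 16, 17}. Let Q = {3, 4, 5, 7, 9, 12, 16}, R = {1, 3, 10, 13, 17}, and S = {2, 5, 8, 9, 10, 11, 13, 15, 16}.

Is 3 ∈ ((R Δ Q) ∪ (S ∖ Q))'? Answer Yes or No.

3 ∈ R and 3 ∈ Q, so 3 ∉ R Δ Q
3 ∉ S and 3 ∈ Q, so 3 ∉ S ∖ Q
3 ∉ (R Δ Q) and 3 ∉ (S ∖ Q), so 3 ∉ (R Δ Q) ∪ (S ∖ Q)
3 ∈ ((R Δ Q) ∪ (S ∖ Q))' since 3 ∉ ((R Δ Q) ∪ (S ∖ Q))

Yes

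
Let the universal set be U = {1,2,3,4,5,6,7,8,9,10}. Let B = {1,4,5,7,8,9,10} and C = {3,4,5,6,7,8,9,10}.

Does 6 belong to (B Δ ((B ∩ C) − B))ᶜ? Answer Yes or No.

Yes

6 ∉ B and 6 ∈ C, so 6 ∉ B ∩ C
6 ∉ (B ∩ C) and 6 ∉ B, so 6 ∉ (B ∩ C) − B
6 ∉ B and 6 ∉ ((B ∩ C) − B), so 6 ∉ B Δ ((B ∩ C) − B)
6 ∈ (B Δ ((B ∩ C) − B))ᶜ since 6 ∉ (B Δ ((B ∩ C) − B))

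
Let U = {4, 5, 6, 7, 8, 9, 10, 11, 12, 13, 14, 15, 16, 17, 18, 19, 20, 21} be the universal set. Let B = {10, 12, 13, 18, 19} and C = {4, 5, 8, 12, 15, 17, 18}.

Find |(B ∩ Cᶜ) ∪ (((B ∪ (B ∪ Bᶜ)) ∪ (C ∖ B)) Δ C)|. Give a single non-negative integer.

Cᶜ = {6, 7, 9, 10, 11, 13, 14, 16, 19, 20, 21}
B ∩ Cᶜ = {10, 13, 19}
Bᶜ = {4, 5, 6, 7, 8, 9, 11, 14, 15, 16, 17, 20, 21}
B ∪ Bᶜ = {4, 5, 6, 7, 8, 9, 10, 11, 12, 13, 14, 15, 16, 17, 18, 19, 20, 21}
B ∪ (B ∪ Bᶜ) = {4, 5, 6, 7, 8, 9, 10, 11, 12, 13, 14, 15, 16, 17, 18, 19, 20, 21}
C ∖ B = {4, 5, 8, 15, 17}
(B ∪ (B ∪ Bᶜ)) ∪ (C ∖ B) = {4, 5, 6, 7, 8, 9, 10, 11, 12, 13, 14, 15, 16, 17, 18, 19, 20, 21}
((B ∪ (B ∪ Bᶜ)) ∪ (C ∖ B)) Δ C = {6, 7, 9, 10, 11, 13, 14, 16, 19, 20, 21}
(B ∩ Cᶜ) ∪ (((B ∪ (B ∪ Bᶜ)) ∪ (C ∖ B)) Δ C) = {6, 7, 9, 10, 11, 13, 14, 16, 19, 20, 21}
|(B ∩ Cᶜ) ∪ (((B ∪ (B ∪ Bᶜ)) ∪ (C ∖ B)) Δ C)| = 11

11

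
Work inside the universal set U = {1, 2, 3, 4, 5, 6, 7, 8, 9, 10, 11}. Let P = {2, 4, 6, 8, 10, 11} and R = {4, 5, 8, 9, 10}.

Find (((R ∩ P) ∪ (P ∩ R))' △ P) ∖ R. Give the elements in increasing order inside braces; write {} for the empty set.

{1, 3, 7}

R ∩ P = {4, 8, 10}
P ∩ R = {4, 8, 10}
(R ∩ P) ∪ (P ∩ R) = {4, 8, 10}
((R ∩ P) ∪ (P ∩ R))' = {1, 2, 3, 5, 6, 7, 9, 11}
((R ∩ P) ∪ (P ∩ R))' △ P = {1, 3, 4, 5, 7, 8, 9, 10}
(((R ∩ P) ∪ (P ∩ R))' △ P) ∖ R = {1, 3, 7}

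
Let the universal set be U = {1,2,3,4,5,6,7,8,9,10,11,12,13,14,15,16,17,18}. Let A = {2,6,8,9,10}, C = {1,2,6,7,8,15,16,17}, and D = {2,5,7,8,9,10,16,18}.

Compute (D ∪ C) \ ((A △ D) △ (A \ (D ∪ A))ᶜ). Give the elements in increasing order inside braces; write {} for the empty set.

{5,6,7,16,18}

D ∪ C = {1,2,5,6,7,8,9,10,15,16,17,18}
A △ D = {5,6,7,16,18}
D ∪ A = {2,5,6,7,8,9,10,16,18}
A \ (D ∪ A) = {}
(A \ (D ∪ A))ᶜ = {1,2,3,4,5,6,7,8,9,10,11,12,13,14,15,16,17,18}
(A △ D) △ (A \ (D ∪ A))ᶜ = {1,2,3,4,8,9,10,11,12,13,14,15,17}
(D ∪ C) \ ((A △ D) △ (A \ (D ∪ A))ᶜ) = {5,6,7,16,18}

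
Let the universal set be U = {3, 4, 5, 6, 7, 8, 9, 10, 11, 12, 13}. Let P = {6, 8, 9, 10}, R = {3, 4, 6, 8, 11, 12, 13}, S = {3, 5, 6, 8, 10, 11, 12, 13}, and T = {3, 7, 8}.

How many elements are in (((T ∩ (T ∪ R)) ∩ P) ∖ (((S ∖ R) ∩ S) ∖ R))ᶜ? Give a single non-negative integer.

10

T ∪ R = {3, 4, 6, 7, 8, 11, 12, 13}
T ∩ (T ∪ R) = {3, 7, 8}
(T ∩ (T ∪ R)) ∩ P = {8}
S ∖ R = {5, 10}
(S ∖ R) ∩ S = {5, 10}
((S ∖ R) ∩ S) ∖ R = {5, 10}
((T ∩ (T ∪ R)) ∩ P) ∖ (((S ∖ R) ∩ S) ∖ R) = {8}
(((T ∩ (T ∪ R)) ∩ P) ∖ (((S ∖ R) ∩ S) ∖ R))ᶜ = {3, 4, 5, 6, 7, 9, 10, 11, 12, 13}
|(((T ∩ (T ∪ R)) ∩ P) ∖ (((S ∖ R) ∩ S) ∖ R))ᶜ| = 10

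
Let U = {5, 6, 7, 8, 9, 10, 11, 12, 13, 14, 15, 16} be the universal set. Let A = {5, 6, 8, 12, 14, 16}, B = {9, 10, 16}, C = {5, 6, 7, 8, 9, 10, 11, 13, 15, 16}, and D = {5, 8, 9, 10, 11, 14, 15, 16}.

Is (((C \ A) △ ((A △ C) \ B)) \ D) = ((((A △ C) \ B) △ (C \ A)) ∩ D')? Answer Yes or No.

C \ A = {7, 9, 10, 11, 13, 15}
A △ C = {7, 9, 10, 11, 12, 13, 14, 15}
(A △ C) \ B = {7, 11, 12, 13, 14, 15}
(C \ A) △ ((A △ C) \ B) = {9, 10, 12, 14}
((C \ A) △ ((A △ C) \ B)) \ D = {12}
((A △ C) \ B) △ (C \ A) = {9, 10, 12, 14}
D' = {6, 7, 12, 13}
(((A △ C) \ B) △ (C \ A)) ∩ D' = {12}
Both equal {12}, so ((C \ A) △ ((A △ C) \ B)) \ D = (((A △ C) \ B) △ (C \ A)) ∩ D'.

Yes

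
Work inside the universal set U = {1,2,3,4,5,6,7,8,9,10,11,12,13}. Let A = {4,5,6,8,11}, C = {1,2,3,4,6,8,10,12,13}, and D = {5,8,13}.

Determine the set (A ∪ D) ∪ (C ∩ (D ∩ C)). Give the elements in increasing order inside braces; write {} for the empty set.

A ∪ D = {4,5,6,8,11,13}
D ∩ C = {8,13}
C ∩ (D ∩ C) = {8,13}
(A ∪ D) ∪ (C ∩ (D ∩ C)) = {4,5,6,8,11,13}

{4,5,6,8,11,13}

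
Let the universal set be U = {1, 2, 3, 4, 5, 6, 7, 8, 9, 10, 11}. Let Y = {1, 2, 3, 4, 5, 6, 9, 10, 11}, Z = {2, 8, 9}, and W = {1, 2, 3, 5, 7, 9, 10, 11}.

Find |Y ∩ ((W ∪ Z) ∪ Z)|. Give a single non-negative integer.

W ∪ Z = {1, 2, 3, 5, 7, 8, 9, 10, 11}
(W ∪ Z) ∪ Z = {1, 2, 3, 5, 7, 8, 9, 10, 11}
Y ∩ ((W ∪ Z) ∪ Z) = {1, 2, 3, 5, 9, 10, 11}
|Y ∩ ((W ∪ Z) ∪ Z)| = 7

7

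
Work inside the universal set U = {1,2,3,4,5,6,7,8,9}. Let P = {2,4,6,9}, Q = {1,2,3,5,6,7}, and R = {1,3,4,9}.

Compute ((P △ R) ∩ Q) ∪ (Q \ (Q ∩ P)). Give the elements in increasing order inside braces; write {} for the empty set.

{1,2,3,5,6,7}

P △ R = {1,2,3,6}
(P △ R) ∩ Q = {1,2,3,6}
Q ∩ P = {2,6}
Q \ (Q ∩ P) = {1,3,5,7}
((P △ R) ∩ Q) ∪ (Q \ (Q ∩ P)) = {1,2,3,5,6,7}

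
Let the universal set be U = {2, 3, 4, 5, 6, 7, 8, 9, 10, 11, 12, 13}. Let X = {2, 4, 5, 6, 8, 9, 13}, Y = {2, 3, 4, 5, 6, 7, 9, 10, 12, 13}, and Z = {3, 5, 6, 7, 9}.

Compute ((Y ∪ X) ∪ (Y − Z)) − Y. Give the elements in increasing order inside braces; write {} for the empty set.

{8}

Y ∪ X = {2, 3, 4, 5, 6, 7, 8, 9, 10, 12, 13}
Y − Z = {2, 4, 10, 12, 13}
(Y ∪ X) ∪ (Y − Z) = {2, 3, 4, 5, 6, 7, 8, 9, 10, 12, 13}
((Y ∪ X) ∪ (Y − Z)) − Y = {8}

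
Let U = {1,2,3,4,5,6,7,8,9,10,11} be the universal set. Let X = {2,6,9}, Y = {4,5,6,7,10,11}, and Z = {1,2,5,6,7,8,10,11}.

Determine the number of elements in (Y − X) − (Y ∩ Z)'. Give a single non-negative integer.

4

Y − X = {4,5,7,10,11}
Y ∩ Z = {5,6,7,10,11}
(Y ∩ Z)' = {1,2,3,4,8,9}
(Y − X) − (Y ∩ Z)' = {5,7,10,11}
|(Y − X) − (Y ∩ Z)'| = 4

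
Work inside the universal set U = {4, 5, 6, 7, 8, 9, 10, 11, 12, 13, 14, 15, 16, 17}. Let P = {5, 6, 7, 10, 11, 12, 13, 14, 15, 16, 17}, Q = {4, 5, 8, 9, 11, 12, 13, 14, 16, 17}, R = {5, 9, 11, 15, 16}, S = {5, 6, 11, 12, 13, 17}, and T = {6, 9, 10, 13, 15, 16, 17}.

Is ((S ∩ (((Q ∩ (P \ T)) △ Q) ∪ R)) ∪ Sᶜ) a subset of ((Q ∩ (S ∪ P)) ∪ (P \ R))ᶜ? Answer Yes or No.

No

P \ T = {5, 7, 11, 12, 14}
Q ∩ (P \ T) = {5, 11, 12, 14}
(Q ∩ (P \ T)) △ Q = {4, 8, 9, 13, 16, 17}
((Q ∩ (P \ T)) △ Q) ∪ R = {4, 5, 8, 9, 11, 13, 15, 16, 17}
S ∩ (((Q ∩ (P \ T)) △ Q) ∪ R) = {5, 11, 13, 17}
Sᶜ = {4, 7, 8, 9, 10, 14, 15, 16}
(S ∩ (((Q ∩ (P \ T)) △ Q) ∪ R)) ∪ Sᶜ = {4, 5, 7, 8, 9, 10, 11, 13, 14, 15, 16, 17}
S ∪ P = {5, 6, 7, 10, 11, 12, 13, 14, 15, 16, 17}
Q ∩ (S ∪ P) = {5, 11, 12, 13, 14, 16, 17}
P \ R = {6, 7, 10, 12, 13, 14, 17}
(Q ∩ (S ∪ P)) ∪ (P \ R) = {5, 6, 7, 10, 11, 12, 13, 14, 16, 17}
((Q ∩ (S ∪ P)) ∪ (P \ R))ᶜ = {4, 8, 9, 15}
5 ∈ (S ∩ (((Q ∩ (P \ T)) △ Q) ∪ R)) ∪ Sᶜ but 5 ∉ ((Q ∩ (S ∪ P)) ∪ (P \ R))ᶜ, so the inclusion fails.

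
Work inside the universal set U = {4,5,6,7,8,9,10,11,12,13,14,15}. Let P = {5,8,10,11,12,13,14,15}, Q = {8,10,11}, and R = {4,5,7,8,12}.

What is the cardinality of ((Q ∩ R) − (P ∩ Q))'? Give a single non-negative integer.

12

Q ∩ R = {8}
P ∩ Q = {8,10,11}
(Q ∩ R) − (P ∩ Q) = {}
((Q ∩ R) − (P ∩ Q))' = {4,5,6,7,8,9,10,11,12,13,14,15}
|((Q ∩ R) − (P ∩ Q))'| = 12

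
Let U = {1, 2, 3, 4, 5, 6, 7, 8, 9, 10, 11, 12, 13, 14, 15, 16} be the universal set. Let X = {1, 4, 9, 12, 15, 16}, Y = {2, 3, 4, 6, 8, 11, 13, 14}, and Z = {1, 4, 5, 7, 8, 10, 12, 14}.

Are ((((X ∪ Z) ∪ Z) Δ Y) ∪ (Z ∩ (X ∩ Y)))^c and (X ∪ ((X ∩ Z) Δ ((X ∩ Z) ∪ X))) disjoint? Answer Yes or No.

Yes

X ∪ Z = {1, 4, 5, 7, 8, 9, 10, 12, 14, 15, 16}
(X ∪ Z) ∪ Z = {1, 4, 5, 7, 8, 9, 10, 12, 14, 15, 16}
((X ∪ Z) ∪ Z) Δ Y = {1, 2, 3, 5, 6, 7, 9, 10, 11, 12, 13, 15, 16}
X ∩ Y = {4}
Z ∩ (X ∩ Y) = {4}
(((X ∪ Z) ∪ Z) Δ Y) ∪ (Z ∩ (X ∩ Y)) = {1, 2, 3, 4, 5, 6, 7, 9, 10, 11, 12, 13, 15, 16}
((((X ∪ Z) ∪ Z) Δ Y) ∪ (Z ∩ (X ∩ Y)))^c = {8, 14}
X ∩ Z = {1, 4, 12}
(X ∩ Z) ∪ X = {1, 4, 9, 12, 15, 16}
(X ∩ Z) Δ ((X ∩ Z) ∪ X) = {9, 15, 16}
X ∪ ((X ∩ Z) Δ ((X ∩ Z) ∪ X)) = {1, 4, 9, 12, 15, 16}
{8, 14} and {1, 4, 9, 12, 15, 16} share no elements.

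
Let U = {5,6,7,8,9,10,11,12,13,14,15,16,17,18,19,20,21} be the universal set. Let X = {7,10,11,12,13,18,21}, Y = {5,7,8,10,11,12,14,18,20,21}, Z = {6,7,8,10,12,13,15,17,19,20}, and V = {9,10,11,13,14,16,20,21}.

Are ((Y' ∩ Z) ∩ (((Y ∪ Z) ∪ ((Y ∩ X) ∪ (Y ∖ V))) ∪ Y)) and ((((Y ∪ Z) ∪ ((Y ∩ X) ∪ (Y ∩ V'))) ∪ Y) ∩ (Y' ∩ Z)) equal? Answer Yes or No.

Yes

Y' = {6,9,13,15,16,17,19}
Y' ∩ Z = {6,13,15,17,19}
Y ∪ Z = {5,6,7,8,10,11,12,13,14,15,17,18,19,20,21}
Y ∩ X = {7,10,11,12,18,21}
Y ∖ V = {5,7,8,12,18}
(Y ∩ X) ∪ (Y ∖ V) = {5,7,8,10,11,12,18,21}
(Y ∪ Z) ∪ ((Y ∩ X) ∪ (Y ∖ V)) = {5,6,7,8,10,11,12,13,14,15,17,18,19,20,21}
((Y ∪ Z) ∪ ((Y ∩ X) ∪ (Y ∖ V))) ∪ Y = {5,6,7,8,10,11,12,13,14,15,17,18,19,20,21}
(Y' ∩ Z) ∩ (((Y ∪ Z) ∪ ((Y ∩ X) ∪ (Y ∖ V))) ∪ Y) = {6,13,15,17,19}
V' = {5,6,7,8,12,15,17,18,19}
Y ∩ V' = {5,7,8,12,18}
(Y ∩ X) ∪ (Y ∩ V') = {5,7,8,10,11,12,18,21}
(Y ∪ Z) ∪ ((Y ∩ X) ∪ (Y ∩ V')) = {5,6,7,8,10,11,12,13,14,15,17,18,19,20,21}
((Y ∪ Z) ∪ ((Y ∩ X) ∪ (Y ∩ V'))) ∪ Y = {5,6,7,8,10,11,12,13,14,15,17,18,19,20,21}
(((Y ∪ Z) ∪ ((Y ∩ X) ∪ (Y ∩ V'))) ∪ Y) ∩ (Y' ∩ Z) = {6,13,15,17,19}
Both equal {6,13,15,17,19}, so (Y' ∩ Z) ∩ (((Y ∪ Z) ∪ ((Y ∩ X) ∪ (Y ∖ V))) ∪ Y) = (((Y ∪ Z) ∪ ((Y ∩ X) ∪ (Y ∩ V'))) ∪ Y) ∩ (Y' ∩ Z).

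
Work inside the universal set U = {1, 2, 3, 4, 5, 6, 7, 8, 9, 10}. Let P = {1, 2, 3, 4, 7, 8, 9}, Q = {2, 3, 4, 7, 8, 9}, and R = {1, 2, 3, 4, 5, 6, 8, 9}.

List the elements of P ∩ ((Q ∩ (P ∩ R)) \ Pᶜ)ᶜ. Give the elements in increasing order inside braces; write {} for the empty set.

{1, 7}

P ∩ R = {1, 2, 3, 4, 8, 9}
Q ∩ (P ∩ R) = {2, 3, 4, 8, 9}
Pᶜ = {5, 6, 10}
(Q ∩ (P ∩ R)) \ Pᶜ = {2, 3, 4, 8, 9}
((Q ∩ (P ∩ R)) \ Pᶜ)ᶜ = {1, 5, 6, 7, 10}
P ∩ ((Q ∩ (P ∩ R)) \ Pᶜ)ᶜ = {1, 7}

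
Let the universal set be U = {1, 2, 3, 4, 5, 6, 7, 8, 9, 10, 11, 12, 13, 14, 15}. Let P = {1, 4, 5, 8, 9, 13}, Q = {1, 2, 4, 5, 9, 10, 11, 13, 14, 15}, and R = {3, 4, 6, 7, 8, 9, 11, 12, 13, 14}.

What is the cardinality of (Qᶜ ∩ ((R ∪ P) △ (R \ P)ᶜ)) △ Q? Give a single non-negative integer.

14

Qᶜ = {3, 6, 7, 8, 12}
R ∪ P = {1, 3, 4, 5, 6, 7, 8, 9, 11, 12, 13, 14}
R \ P = {3, 6, 7, 11, 12, 14}
(R \ P)ᶜ = {1, 2, 4, 5, 8, 9, 10, 13, 15}
(R ∪ P) △ (R \ P)ᶜ = {2, 3, 6, 7, 10, 11, 12, 14, 15}
Qᶜ ∩ ((R ∪ P) △ (R \ P)ᶜ) = {3, 6, 7, 12}
(Qᶜ ∩ ((R ∪ P) △ (R \ P)ᶜ)) △ Q = {1, 2, 3, 4, 5, 6, 7, 9, 10, 11, 12, 13, 14, 15}
|(Qᶜ ∩ ((R ∪ P) △ (R \ P)ᶜ)) △ Q| = 14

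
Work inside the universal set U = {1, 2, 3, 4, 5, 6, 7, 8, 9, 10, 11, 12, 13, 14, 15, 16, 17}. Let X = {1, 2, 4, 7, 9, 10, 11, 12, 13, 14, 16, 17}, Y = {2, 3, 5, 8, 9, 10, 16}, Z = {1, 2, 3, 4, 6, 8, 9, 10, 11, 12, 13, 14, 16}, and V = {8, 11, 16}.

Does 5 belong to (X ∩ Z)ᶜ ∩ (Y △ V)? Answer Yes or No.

5 ∉ X and 5 ∉ Z, so 5 ∉ X ∩ Z
5 ∈ (X ∩ Z)ᶜ since 5 ∉ (X ∩ Z)
5 ∈ Y and 5 ∉ V, so 5 ∈ Y △ V
5 ∈ (X ∩ Z)ᶜ and 5 ∈ (Y △ V), so 5 ∈ (X ∩ Z)ᶜ ∩ (Y △ V)

Yes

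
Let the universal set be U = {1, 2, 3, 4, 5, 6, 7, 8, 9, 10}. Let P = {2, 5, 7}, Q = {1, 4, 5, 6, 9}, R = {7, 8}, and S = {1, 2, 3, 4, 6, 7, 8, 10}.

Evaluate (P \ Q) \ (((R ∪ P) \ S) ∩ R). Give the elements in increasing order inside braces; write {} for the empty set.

P \ Q = {2, 7}
R ∪ P = {2, 5, 7, 8}
(R ∪ P) \ S = {5}
((R ∪ P) \ S) ∩ R = {}
(P \ Q) \ (((R ∪ P) \ S) ∩ R) = {2, 7}

{2, 7}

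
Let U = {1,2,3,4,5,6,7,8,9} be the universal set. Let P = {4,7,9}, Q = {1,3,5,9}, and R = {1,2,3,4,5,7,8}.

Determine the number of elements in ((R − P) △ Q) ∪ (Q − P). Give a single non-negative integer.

R − P = {1,2,3,5,8}
(R − P) △ Q = {2,8,9}
Q − P = {1,3,5}
((R − P) △ Q) ∪ (Q − P) = {1,2,3,5,8,9}
|((R − P) △ Q) ∪ (Q − P)| = 6

6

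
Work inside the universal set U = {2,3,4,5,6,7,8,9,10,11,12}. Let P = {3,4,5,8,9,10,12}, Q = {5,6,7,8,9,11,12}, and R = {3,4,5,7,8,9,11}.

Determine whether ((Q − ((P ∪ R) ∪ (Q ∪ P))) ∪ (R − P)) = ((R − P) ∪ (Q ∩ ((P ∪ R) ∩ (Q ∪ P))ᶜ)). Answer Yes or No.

No

P ∪ R = {3,4,5,7,8,9,10,11,12}
Q ∪ P = {3,4,5,6,7,8,9,10,11,12}
(P ∪ R) ∪ (Q ∪ P) = {3,4,5,6,7,8,9,10,11,12}
Q − ((P ∪ R) ∪ (Q ∪ P)) = {}
R − P = {7,11}
(Q − ((P ∪ R) ∪ (Q ∪ P))) ∪ (R − P) = {7,11}
(P ∪ R) ∩ (Q ∪ P) = {3,4,5,7,8,9,10,11,12}
((P ∪ R) ∩ (Q ∪ P))ᶜ = {2,6}
Q ∩ ((P ∪ R) ∩ (Q ∪ P))ᶜ = {6}
(R − P) ∪ (Q ∩ ((P ∪ R) ∩ (Q ∪ P))ᶜ) = {6,7,11}
6 ∈ (R − P) ∪ (Q ∩ ((P ∪ R) ∩ (Q ∪ P))ᶜ) but 6 ∉ (Q − ((P ∪ R) ∪ (Q ∪ P))) ∪ (R − P), so they differ.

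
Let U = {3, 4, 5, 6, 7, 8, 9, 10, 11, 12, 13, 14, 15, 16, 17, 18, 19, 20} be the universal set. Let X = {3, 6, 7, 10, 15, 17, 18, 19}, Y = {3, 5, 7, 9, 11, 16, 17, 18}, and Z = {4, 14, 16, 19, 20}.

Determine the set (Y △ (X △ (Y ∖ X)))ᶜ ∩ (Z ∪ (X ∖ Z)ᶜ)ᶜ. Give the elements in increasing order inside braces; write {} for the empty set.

Y ∖ X = {5, 9, 11, 16}
X △ (Y ∖ X) = {3, 5, 6, 7, 9, 10, 11, 15, 16, 17, 18, 19}
Y △ (X △ (Y ∖ X)) = {6, 10, 15, 19}
(Y △ (X △ (Y ∖ X)))ᶜ = {3, 4, 5, 7, 8, 9, 11, 12, 13, 14, 16, 17, 18, 20}
X ∖ Z = {3, 6, 7, 10, 15, 17, 18}
(X ∖ Z)ᶜ = {4, 5, 8, 9, 11, 12, 13, 14, 16, 19, 20}
Z ∪ (X ∖ Z)ᶜ = {4, 5, 8, 9, 11, 12, 13, 14, 16, 19, 20}
(Z ∪ (X ∖ Z)ᶜ)ᶜ = {3, 6, 7, 10, 15, 17, 18}
(Y △ (X △ (Y ∖ X)))ᶜ ∩ (Z ∪ (X ∖ Z)ᶜ)ᶜ = {3, 7, 17, 18}

{3, 7, 17, 18}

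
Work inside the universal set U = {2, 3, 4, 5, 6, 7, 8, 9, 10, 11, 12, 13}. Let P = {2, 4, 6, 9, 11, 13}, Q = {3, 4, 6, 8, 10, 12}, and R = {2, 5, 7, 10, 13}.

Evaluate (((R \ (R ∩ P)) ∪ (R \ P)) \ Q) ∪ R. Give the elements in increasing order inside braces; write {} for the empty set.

{2, 5, 7, 10, 13}

R ∩ P = {2, 13}
R \ (R ∩ P) = {5, 7, 10}
R \ P = {5, 7, 10}
(R \ (R ∩ P)) ∪ (R \ P) = {5, 7, 10}
((R \ (R ∩ P)) ∪ (R \ P)) \ Q = {5, 7}
(((R \ (R ∩ P)) ∪ (R \ P)) \ Q) ∪ R = {2, 5, 7, 10, 13}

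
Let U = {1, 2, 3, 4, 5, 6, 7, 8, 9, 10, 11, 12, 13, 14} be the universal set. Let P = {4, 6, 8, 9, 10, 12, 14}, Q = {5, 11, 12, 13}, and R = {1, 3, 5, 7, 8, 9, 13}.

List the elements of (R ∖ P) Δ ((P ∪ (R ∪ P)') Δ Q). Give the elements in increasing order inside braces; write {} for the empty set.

R ∖ P = {1, 3, 5, 7, 13}
R ∪ P = {1, 3, 4, 5, 6, 7, 8, 9, 10, 12, 13, 14}
(R ∪ P)' = {2, 11}
P ∪ (R ∪ P)' = {2, 4, 6, 8, 9, 10, 11, 12, 14}
(P ∪ (R ∪ P)') Δ Q = {2, 4, 5, 6, 8, 9, 10, 13, 14}
(R ∖ P) Δ ((P ∪ (R ∪ P)') Δ Q) = {1, 2, 3, 4, 6, 7, 8, 9, 10, 14}

{1, 2, 3, 4, 6, 7, 8, 9, 10, 14}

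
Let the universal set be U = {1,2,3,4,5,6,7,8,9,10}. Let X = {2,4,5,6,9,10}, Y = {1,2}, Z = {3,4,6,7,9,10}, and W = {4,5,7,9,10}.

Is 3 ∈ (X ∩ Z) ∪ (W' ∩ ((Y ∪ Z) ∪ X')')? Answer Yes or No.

3 ∉ X and 3 ∈ Z, so 3 ∉ X ∩ Z
3 ∉ W, so 3 ∈ W'
3 ∉ Y and 3 ∈ Z, so 3 ∈ Y ∪ Z
3 ∉ X, so 3 ∈ X'
3 ∈ (Y ∪ Z) and 3 ∈ X', so 3 ∈ (Y ∪ Z) ∪ X'
3 ∉ ((Y ∪ Z) ∪ X')' since 3 ∈ ((Y ∪ Z) ∪ X')
3 ∈ W' and 3 ∉ ((Y ∪ Z) ∪ X')', so 3 ∉ W' ∩ ((Y ∪ Z) ∪ X')'
3 ∉ (X ∩ Z) and 3 ∉ (W' ∩ ((Y ∪ Z) ∪ X')'), so 3 ∉ (X ∩ Z) ∪ (W' ∩ ((Y ∪ Z) ∪ X')')

No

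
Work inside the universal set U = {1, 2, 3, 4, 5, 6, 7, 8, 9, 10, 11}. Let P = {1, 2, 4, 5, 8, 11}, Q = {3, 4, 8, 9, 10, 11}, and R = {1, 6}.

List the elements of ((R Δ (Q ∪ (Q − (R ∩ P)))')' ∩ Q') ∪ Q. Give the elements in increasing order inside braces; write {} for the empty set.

{1, 3, 4, 6, 8, 9, 10, 11}

R ∩ P = {1}
Q − (R ∩ P) = {3, 4, 8, 9, 10, 11}
Q ∪ (Q − (R ∩ P)) = {3, 4, 8, 9, 10, 11}
(Q ∪ (Q − (R ∩ P)))' = {1, 2, 5, 6, 7}
R Δ (Q ∪ (Q − (R ∩ P)))' = {2, 5, 7}
(R Δ (Q ∪ (Q − (R ∩ P)))')' = {1, 3, 4, 6, 8, 9, 10, 11}
Q' = {1, 2, 5, 6, 7}
(R Δ (Q ∪ (Q − (R ∩ P)))')' ∩ Q' = {1, 6}
((R Δ (Q ∪ (Q − (R ∩ P)))')' ∩ Q') ∪ Q = {1, 3, 4, 6, 8, 9, 10, 11}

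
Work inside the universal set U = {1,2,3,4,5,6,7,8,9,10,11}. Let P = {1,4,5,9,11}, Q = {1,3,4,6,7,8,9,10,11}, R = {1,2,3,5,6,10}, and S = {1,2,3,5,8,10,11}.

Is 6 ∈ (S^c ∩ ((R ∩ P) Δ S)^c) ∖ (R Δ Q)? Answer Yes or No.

6 ∉ S, so 6 ∈ S^c
6 ∈ R and 6 ∉ P, so 6 ∉ R ∩ P
6 ∉ (R ∩ P) and 6 ∉ S, so 6 ∉ (R ∩ P) Δ S
6 ∈ ((R ∩ P) Δ S)^c since 6 ∉ ((R ∩ P) Δ S)
6 ∈ S^c and 6 ∈ ((R ∩ P) Δ S)^c, so 6 ∈ S^c ∩ ((R ∩ P) Δ S)^c
6 ∈ R and 6 ∈ Q, so 6 ∉ R Δ Q
6 ∈ (S^c ∩ ((R ∩ P) Δ S)^c) and 6 ∉ (R Δ Q), so 6 ∈ (S^c ∩ ((R ∩ P) Δ S)^c) ∖ (R Δ Q)

Yes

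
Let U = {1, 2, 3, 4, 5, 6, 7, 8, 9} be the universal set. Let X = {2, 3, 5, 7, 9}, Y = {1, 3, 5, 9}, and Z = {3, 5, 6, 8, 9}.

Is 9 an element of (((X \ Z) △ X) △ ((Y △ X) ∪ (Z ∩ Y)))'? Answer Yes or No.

9 ∈ X and 9 ∈ Z, so 9 ∉ X \ Z
9 ∉ (X \ Z) and 9 ∈ X, so 9 ∈ (X \ Z) △ X
9 ∈ Y and 9 ∈ X, so 9 ∉ Y △ X
9 ∈ Z and 9 ∈ Y, so 9 ∈ Z ∩ Y
9 ∉ (Y △ X) and 9 ∈ (Z ∩ Y), so 9 ∈ (Y △ X) ∪ (Z ∩ Y)
9 ∈ ((X \ Z) △ X) and 9 ∈ ((Y △ X) ∪ (Z ∩ Y)), so 9 ∉ ((X \ Z) △ X) △ ((Y △ X) ∪ (Z ∩ Y))
9 ∈ (((X \ Z) △ X) △ ((Y △ X) ∪ (Z ∩ Y)))' since 9 ∉ (((X \ Z) △ X) △ ((Y △ X) ∪ (Z ∩ Y)))

Yes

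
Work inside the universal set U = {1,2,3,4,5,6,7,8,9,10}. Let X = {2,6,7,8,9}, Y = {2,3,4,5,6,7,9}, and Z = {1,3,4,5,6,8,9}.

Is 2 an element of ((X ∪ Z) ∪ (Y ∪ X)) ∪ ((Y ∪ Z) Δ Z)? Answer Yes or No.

Yes

2 ∈ X and 2 ∉ Z, so 2 ∈ X ∪ Z
2 ∈ Y and 2 ∈ X, so 2 ∈ Y ∪ X
2 ∈ (X ∪ Z) and 2 ∈ (Y ∪ X), so 2 ∈ (X ∪ Z) ∪ (Y ∪ X)
2 ∈ Y and 2 ∉ Z, so 2 ∈ Y ∪ Z
2 ∈ (Y ∪ Z) and 2 ∉ Z, so 2 ∈ (Y ∪ Z) Δ Z
2 ∈ ((X ∪ Z) ∪ (Y ∪ X)) and 2 ∈ ((Y ∪ Z) Δ Z), so 2 ∈ ((X ∪ Z) ∪ (Y ∪ X)) ∪ ((Y ∪ Z) Δ Z)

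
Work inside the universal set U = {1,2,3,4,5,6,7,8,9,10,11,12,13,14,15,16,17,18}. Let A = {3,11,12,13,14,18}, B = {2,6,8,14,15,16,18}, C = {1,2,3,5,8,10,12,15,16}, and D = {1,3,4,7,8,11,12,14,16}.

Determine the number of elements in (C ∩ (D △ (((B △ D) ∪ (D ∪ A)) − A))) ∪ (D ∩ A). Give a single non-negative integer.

6

B △ D = {1,2,3,4,6,7,11,12,15,18}
D ∪ A = {1,3,4,7,8,11,12,13,14,16,18}
(B △ D) ∪ (D ∪ A) = {1,2,3,4,6,7,8,11,12,13,14,15,16,18}
((B △ D) ∪ (D ∪ A)) − A = {1,2,4,6,7,8,15,16}
D △ (((B △ D) ∪ (D ∪ A)) − A) = {2,3,6,11,12,14,15}
C ∩ (D △ (((B △ D) ∪ (D ∪ A)) − A)) = {2,3,12,15}
D ∩ A = {3,11,12,14}
(C ∩ (D △ (((B △ D) ∪ (D ∪ A)) − A))) ∪ (D ∩ A) = {2,3,11,12,14,15}
|(C ∩ (D △ (((B △ D) ∪ (D ∪ A)) − A))) ∪ (D ∩ A)| = 6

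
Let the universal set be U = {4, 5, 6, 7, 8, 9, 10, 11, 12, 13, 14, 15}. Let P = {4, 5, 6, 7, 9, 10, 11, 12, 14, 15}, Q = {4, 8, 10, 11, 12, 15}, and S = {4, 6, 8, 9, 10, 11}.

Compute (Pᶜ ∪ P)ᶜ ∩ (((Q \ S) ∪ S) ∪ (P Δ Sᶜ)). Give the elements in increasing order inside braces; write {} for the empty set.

Pᶜ = {8, 13}
Pᶜ ∪ P = {4, 5, 6, 7, 8, 9, 10, 11, 12, 13, 14, 15}
(Pᶜ ∪ P)ᶜ = {}
Q \ S = {12, 15}
(Q \ S) ∪ S = {4, 6, 8, 9, 10, 11, 12, 15}
Sᶜ = {5, 7, 12, 13, 14, 15}
P Δ Sᶜ = {4, 6, 9, 10, 11, 13}
((Q \ S) ∪ S) ∪ (P Δ Sᶜ) = {4, 6, 8, 9, 10, 11, 12, 13, 15}
(Pᶜ ∪ P)ᶜ ∩ (((Q \ S) ∪ S) ∪ (P Δ Sᶜ)) = {}

{}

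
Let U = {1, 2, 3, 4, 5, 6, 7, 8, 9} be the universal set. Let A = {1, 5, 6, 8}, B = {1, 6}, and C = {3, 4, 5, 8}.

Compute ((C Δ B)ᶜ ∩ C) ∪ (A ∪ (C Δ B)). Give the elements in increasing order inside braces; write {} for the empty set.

{1, 3, 4, 5, 6, 8}

C Δ B = {1, 3, 4, 5, 6, 8}
(C Δ B)ᶜ = {2, 7, 9}
(C Δ B)ᶜ ∩ C = {}
A ∪ (C Δ B) = {1, 3, 4, 5, 6, 8}
((C Δ B)ᶜ ∩ C) ∪ (A ∪ (C Δ B)) = {1, 3, 4, 5, 6, 8}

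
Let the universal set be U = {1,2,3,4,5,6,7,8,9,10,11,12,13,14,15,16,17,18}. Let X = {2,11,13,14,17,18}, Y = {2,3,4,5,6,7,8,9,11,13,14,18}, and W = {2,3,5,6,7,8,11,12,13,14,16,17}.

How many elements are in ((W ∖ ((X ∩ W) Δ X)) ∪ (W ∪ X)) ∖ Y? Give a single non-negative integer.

3

X ∩ W = {2,11,13,14,17}
(X ∩ W) Δ X = {18}
W ∖ ((X ∩ W) Δ X) = {2,3,5,6,7,8,11,12,13,14,16,17}
W ∪ X = {2,3,5,6,7,8,11,12,13,14,16,17,18}
(W ∖ ((X ∩ W) Δ X)) ∪ (W ∪ X) = {2,3,5,6,7,8,11,12,13,14,16,17,18}
((W ∖ ((X ∩ W) Δ X)) ∪ (W ∪ X)) ∖ Y = {12,16,17}
|((W ∖ ((X ∩ W) Δ X)) ∪ (W ∪ X)) ∖ Y| = 3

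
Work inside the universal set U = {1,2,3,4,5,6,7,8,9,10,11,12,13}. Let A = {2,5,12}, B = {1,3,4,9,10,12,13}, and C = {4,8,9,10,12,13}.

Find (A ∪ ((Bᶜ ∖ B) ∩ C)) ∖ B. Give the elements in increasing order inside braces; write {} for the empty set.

{2,5,8}

Bᶜ = {2,5,6,7,8,11}
Bᶜ ∖ B = {2,5,6,7,8,11}
(Bᶜ ∖ B) ∩ C = {8}
A ∪ ((Bᶜ ∖ B) ∩ C) = {2,5,8,12}
(A ∪ ((Bᶜ ∖ B) ∩ C)) ∖ B = {2,5,8}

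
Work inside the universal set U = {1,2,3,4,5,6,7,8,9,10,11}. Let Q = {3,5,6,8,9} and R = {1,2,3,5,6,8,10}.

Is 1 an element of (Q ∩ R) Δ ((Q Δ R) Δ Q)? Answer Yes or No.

Yes

1 ∉ Q and 1 ∈ R, so 1 ∉ Q ∩ R
1 ∉ Q and 1 ∈ R, so 1 ∈ Q Δ R
1 ∈ (Q Δ R) and 1 ∉ Q, so 1 ∈ (Q Δ R) Δ Q
1 ∉ (Q ∩ R) and 1 ∈ ((Q Δ R) Δ Q), so 1 ∈ (Q ∩ R) Δ ((Q Δ R) Δ Q)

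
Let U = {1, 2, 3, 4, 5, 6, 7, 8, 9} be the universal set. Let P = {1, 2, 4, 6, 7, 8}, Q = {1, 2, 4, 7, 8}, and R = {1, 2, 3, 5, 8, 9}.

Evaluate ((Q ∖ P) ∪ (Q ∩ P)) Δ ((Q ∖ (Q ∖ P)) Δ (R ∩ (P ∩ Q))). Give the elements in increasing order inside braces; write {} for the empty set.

{1, 2, 8}

Q ∖ P = {}
Q ∩ P = {1, 2, 4, 7, 8}
(Q ∖ P) ∪ (Q ∩ P) = {1, 2, 4, 7, 8}
Q ∖ (Q ∖ P) = {1, 2, 4, 7, 8}
P ∩ Q = {1, 2, 4, 7, 8}
R ∩ (P ∩ Q) = {1, 2, 8}
(Q ∖ (Q ∖ P)) Δ (R ∩ (P ∩ Q)) = {4, 7}
((Q ∖ P) ∪ (Q ∩ P)) Δ ((Q ∖ (Q ∖ P)) Δ (R ∩ (P ∩ Q))) = {1, 2, 8}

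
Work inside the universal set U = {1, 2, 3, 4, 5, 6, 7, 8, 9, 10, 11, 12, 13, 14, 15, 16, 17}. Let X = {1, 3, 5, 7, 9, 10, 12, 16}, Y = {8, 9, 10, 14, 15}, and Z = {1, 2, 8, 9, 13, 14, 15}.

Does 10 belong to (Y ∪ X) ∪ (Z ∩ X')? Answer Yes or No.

Yes

10 ∈ Y and 10 ∈ X, so 10 ∈ Y ∪ X
10 ∈ X, so 10 ∉ X'
10 ∉ Z and 10 ∉ X', so 10 ∉ Z ∩ X'
10 ∈ (Y ∪ X) and 10 ∉ (Z ∩ X'), so 10 ∈ (Y ∪ X) ∪ (Z ∩ X')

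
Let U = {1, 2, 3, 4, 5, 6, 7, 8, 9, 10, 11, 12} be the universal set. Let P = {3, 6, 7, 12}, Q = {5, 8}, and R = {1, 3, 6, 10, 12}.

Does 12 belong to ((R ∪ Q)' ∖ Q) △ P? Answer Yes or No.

Yes

12 ∈ R and 12 ∉ Q, so 12 ∈ R ∪ Q
12 ∉ (R ∪ Q)' since 12 ∈ (R ∪ Q)
12 ∉ (R ∪ Q)' and 12 ∉ Q, so 12 ∉ (R ∪ Q)' ∖ Q
12 ∉ ((R ∪ Q)' ∖ Q) and 12 ∈ P, so 12 ∈ ((R ∪ Q)' ∖ Q) △ P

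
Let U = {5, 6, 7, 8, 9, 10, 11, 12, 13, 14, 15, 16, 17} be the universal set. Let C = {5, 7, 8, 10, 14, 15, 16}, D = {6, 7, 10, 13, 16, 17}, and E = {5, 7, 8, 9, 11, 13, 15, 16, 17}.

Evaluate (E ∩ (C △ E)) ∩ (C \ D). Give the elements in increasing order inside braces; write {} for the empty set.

C △ E = {9, 10, 11, 13, 14, 17}
E ∩ (C △ E) = {9, 11, 13, 17}
C \ D = {5, 8, 14, 15}
(E ∩ (C △ E)) ∩ (C \ D) = {}

{}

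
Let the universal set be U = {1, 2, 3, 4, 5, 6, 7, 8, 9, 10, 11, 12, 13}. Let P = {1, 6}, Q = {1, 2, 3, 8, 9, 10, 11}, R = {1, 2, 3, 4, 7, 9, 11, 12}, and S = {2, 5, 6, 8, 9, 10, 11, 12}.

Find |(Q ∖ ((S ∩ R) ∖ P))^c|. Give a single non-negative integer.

S ∩ R = {2, 9, 11, 12}
(S ∩ R) ∖ P = {2, 9, 11, 12}
Q ∖ ((S ∩ R) ∖ P) = {1, 3, 8, 10}
(Q ∖ ((S ∩ R) ∖ P))^c = {2, 4, 5, 6, 7, 9, 11, 12, 13}
|(Q ∖ ((S ∩ R) ∖ P))^c| = 9

9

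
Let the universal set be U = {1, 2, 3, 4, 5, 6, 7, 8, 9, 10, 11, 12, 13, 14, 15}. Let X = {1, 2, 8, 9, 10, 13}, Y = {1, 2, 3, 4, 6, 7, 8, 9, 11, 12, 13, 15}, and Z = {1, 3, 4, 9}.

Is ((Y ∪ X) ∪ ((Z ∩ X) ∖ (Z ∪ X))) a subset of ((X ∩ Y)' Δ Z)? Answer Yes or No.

Y ∪ X = {1, 2, 3, 4, 6, 7, 8, 9, 10, 11, 12, 13, 15}
Z ∩ X = {1, 9}
Z ∪ X = {1, 2, 3, 4, 8, 9, 10, 13}
(Z ∩ X) ∖ (Z ∪ X) = {}
(Y ∪ X) ∪ ((Z ∩ X) ∖ (Z ∪ X)) = {1, 2, 3, 4, 6, 7, 8, 9, 10, 11, 12, 13, 15}
X ∩ Y = {1, 2, 8, 9, 13}
(X ∩ Y)' = {3, 4, 5, 6, 7, 10, 11, 12, 14, 15}
(X ∩ Y)' Δ Z = {1, 5, 6, 7, 9, 10, 11, 12, 14, 15}
2 ∈ (Y ∪ X) ∪ ((Z ∩ X) ∖ (Z ∪ X)) but 2 ∉ (X ∩ Y)' Δ Z, so the inclusion fails.

No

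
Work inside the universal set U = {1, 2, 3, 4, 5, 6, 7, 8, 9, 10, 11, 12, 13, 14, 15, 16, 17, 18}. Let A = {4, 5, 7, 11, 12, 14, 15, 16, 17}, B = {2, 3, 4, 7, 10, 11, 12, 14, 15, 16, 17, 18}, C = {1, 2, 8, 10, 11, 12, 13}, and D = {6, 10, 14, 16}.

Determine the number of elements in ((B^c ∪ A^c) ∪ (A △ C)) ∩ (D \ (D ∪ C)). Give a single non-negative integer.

B^c = {1, 5, 6, 8, 9, 13}
A^c = {1, 2, 3, 6, 8, 9, 10, 13, 18}
B^c ∪ A^c = {1, 2, 3, 5, 6, 8, 9, 10, 13, 18}
A △ C = {1, 2, 4, 5, 7, 8, 10, 13, 14, 15, 16, 17}
(B^c ∪ A^c) ∪ (A △ C) = {1, 2, 3, 4, 5, 6, 7, 8, 9, 10, 13, 14, 15, 16, 17, 18}
D ∪ C = {1, 2, 6, 8, 10, 11, 12, 13, 14, 16}
D \ (D ∪ C) = {}
((B^c ∪ A^c) ∪ (A △ C)) ∩ (D \ (D ∪ C)) = {}
|((B^c ∪ A^c) ∪ (A △ C)) ∩ (D \ (D ∪ C))| = 0

0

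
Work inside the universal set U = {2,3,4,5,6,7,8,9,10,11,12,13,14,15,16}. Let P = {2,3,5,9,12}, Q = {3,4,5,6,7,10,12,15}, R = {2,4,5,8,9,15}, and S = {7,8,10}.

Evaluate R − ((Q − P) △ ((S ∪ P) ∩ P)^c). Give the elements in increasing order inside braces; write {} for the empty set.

Q − P = {4,6,7,10,15}
S ∪ P = {2,3,5,7,8,9,10,12}
(S ∪ P) ∩ P = {2,3,5,9,12}
((S ∪ P) ∩ P)^c = {4,6,7,8,10,11,13,14,15,16}
(Q − P) △ ((S ∪ P) ∩ P)^c = {8,11,13,14,16}
R − ((Q − P) △ ((S ∪ P) ∩ P)^c) = {2,4,5,9,15}

{2,4,5,9,15}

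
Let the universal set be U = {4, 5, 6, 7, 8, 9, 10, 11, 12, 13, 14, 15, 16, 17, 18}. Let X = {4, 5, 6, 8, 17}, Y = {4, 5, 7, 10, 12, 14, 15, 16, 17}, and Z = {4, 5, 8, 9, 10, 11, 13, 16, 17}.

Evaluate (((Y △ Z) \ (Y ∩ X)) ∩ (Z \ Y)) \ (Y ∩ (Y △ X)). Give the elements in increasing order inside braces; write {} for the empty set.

{8, 9, 11, 13}

Y △ Z = {7, 8, 9, 11, 12, 13, 14, 15}
Y ∩ X = {4, 5, 17}
(Y △ Z) \ (Y ∩ X) = {7, 8, 9, 11, 12, 13, 14, 15}
Z \ Y = {8, 9, 11, 13}
((Y △ Z) \ (Y ∩ X)) ∩ (Z \ Y) = {8, 9, 11, 13}
Y △ X = {6, 7, 8, 10, 12, 14, 15, 16}
Y ∩ (Y △ X) = {7, 10, 12, 14, 15, 16}
(((Y △ Z) \ (Y ∩ X)) ∩ (Z \ Y)) \ (Y ∩ (Y △ X)) = {8, 9, 11, 13}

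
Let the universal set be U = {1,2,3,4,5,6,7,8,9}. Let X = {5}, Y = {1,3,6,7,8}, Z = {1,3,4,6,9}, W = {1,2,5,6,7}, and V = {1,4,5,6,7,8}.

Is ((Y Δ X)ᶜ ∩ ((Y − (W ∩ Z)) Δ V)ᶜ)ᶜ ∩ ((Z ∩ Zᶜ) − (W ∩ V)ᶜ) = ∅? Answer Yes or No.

Yes

Y Δ X = {1,3,5,6,7,8}
(Y Δ X)ᶜ = {2,4,9}
W ∩ Z = {1,6}
Y − (W ∩ Z) = {3,7,8}
(Y − (W ∩ Z)) Δ V = {1,3,4,5,6}
((Y − (W ∩ Z)) Δ V)ᶜ = {2,7,8,9}
(Y Δ X)ᶜ ∩ ((Y − (W ∩ Z)) Δ V)ᶜ = {2,9}
((Y Δ X)ᶜ ∩ ((Y − (W ∩ Z)) Δ V)ᶜ)ᶜ = {1,3,4,5,6,7,8}
Zᶜ = {2,5,7,8}
Z ∩ Zᶜ = {}
W ∩ V = {1,5,6,7}
(W ∩ V)ᶜ = {2,3,4,8,9}
(Z ∩ Zᶜ) − (W ∩ V)ᶜ = {}
{1,3,4,5,6,7,8} and {} share no elements.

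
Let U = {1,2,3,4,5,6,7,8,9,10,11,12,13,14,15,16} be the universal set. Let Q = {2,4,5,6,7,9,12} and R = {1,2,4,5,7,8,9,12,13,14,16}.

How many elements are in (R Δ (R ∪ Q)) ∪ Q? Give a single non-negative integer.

7

R ∪ Q = {1,2,4,5,6,7,8,9,12,13,14,16}
R Δ (R ∪ Q) = {6}
(R Δ (R ∪ Q)) ∪ Q = {2,4,5,6,7,9,12}
|(R Δ (R ∪ Q)) ∪ Q| = 7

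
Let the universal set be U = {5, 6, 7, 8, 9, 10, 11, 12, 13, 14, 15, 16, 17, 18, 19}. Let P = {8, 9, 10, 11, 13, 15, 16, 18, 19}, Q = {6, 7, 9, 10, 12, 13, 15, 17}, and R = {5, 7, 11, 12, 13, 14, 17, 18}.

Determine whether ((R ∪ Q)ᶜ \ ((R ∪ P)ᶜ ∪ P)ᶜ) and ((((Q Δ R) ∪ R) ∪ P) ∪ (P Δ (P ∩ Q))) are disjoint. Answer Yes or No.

No

R ∪ Q = {5, 6, 7, 9, 10, 11, 12, 13, 14, 15, 17, 18}
(R ∪ Q)ᶜ = {8, 16, 19}
R ∪ P = {5, 7, 8, 9, 10, 11, 12, 13, 14, 15, 16, 17, 18, 19}
(R ∪ P)ᶜ = {6}
(R ∪ P)ᶜ ∪ P = {6, 8, 9, 10, 11, 13, 15, 16, 18, 19}
((R ∪ P)ᶜ ∪ P)ᶜ = {5, 7, 12, 14, 17}
(R ∪ Q)ᶜ \ ((R ∪ P)ᶜ ∪ P)ᶜ = {8, 16, 19}
Q Δ R = {5, 6, 9, 10, 11, 14, 15, 18}
(Q Δ R) ∪ R = {5, 6, 7, 9, 10, 11, 12, 13, 14, 15, 17, 18}
((Q Δ R) ∪ R) ∪ P = {5, 6, 7, 8, 9, 10, 11, 12, 13, 14, 15, 16, 17, 18, 19}
P ∩ Q = {9, 10, 13, 15}
P Δ (P ∩ Q) = {8, 11, 16, 18, 19}
(((Q Δ R) ∪ R) ∪ P) ∪ (P Δ (P ∩ Q)) = {5, 6, 7, 8, 9, 10, 11, 12, 13, 14, 15, 16, 17, 18, 19}
8 lies in both, so they are not disjoint.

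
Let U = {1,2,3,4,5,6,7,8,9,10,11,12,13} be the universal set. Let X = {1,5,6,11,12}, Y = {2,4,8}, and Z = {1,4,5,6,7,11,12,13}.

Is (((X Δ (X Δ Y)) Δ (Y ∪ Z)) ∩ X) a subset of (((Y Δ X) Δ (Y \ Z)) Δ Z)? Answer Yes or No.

No

X Δ Y = {1,2,4,5,6,8,11,12}
X Δ (X Δ Y) = {2,4,8}
Y ∪ Z = {1,2,4,5,6,7,8,11,12,13}
(X Δ (X Δ Y)) Δ (Y ∪ Z) = {1,5,6,7,11,12,13}
((X Δ (X Δ Y)) Δ (Y ∪ Z)) ∩ X = {1,5,6,11,12}
Y Δ X = {1,2,4,5,6,8,11,12}
Y \ Z = {2,8}
(Y Δ X) Δ (Y \ Z) = {1,4,5,6,11,12}
((Y Δ X) Δ (Y \ Z)) Δ Z = {7,13}
1 ∈ ((X Δ (X Δ Y)) Δ (Y ∪ Z)) ∩ X but 1 ∉ ((Y Δ X) Δ (Y \ Z)) Δ Z, so the inclusion fails.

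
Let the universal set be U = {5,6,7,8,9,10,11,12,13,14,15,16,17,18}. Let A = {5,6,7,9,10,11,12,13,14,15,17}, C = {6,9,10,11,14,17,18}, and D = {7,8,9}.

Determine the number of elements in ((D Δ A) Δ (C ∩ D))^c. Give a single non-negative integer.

3

D Δ A = {5,6,8,10,11,12,13,14,15,17}
C ∩ D = {9}
(D Δ A) Δ (C ∩ D) = {5,6,8,9,10,11,12,13,14,15,17}
((D Δ A) Δ (C ∩ D))^c = {7,16,18}
|((D Δ A) Δ (C ∩ D))^c| = 3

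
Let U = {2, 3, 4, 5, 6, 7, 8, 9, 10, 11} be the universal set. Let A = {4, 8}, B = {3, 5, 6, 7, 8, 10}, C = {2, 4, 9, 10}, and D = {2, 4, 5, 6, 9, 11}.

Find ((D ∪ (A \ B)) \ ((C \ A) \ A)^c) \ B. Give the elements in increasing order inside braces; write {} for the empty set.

A \ B = {4}
D ∪ (A \ B) = {2, 4, 5, 6, 9, 11}
C \ A = {2, 9, 10}
(C \ A) \ A = {2, 9, 10}
((C \ A) \ A)^c = {3, 4, 5, 6, 7, 8, 11}
(D ∪ (A \ B)) \ ((C \ A) \ A)^c = {2, 9}
((D ∪ (A \ B)) \ ((C \ A) \ A)^c) \ B = {2, 9}

{2, 9}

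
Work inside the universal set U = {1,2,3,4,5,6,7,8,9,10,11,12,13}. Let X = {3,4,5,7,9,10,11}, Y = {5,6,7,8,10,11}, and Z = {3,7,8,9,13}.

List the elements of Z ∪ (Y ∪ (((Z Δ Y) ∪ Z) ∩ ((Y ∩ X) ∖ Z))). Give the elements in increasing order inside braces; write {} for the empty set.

Z Δ Y = {3,5,6,9,10,11,13}
(Z Δ Y) ∪ Z = {3,5,6,7,8,9,10,11,13}
Y ∩ X = {5,7,10,11}
(Y ∩ X) ∖ Z = {5,10,11}
((Z Δ Y) ∪ Z) ∩ ((Y ∩ X) ∖ Z) = {5,10,11}
Y ∪ (((Z Δ Y) ∪ Z) ∩ ((Y ∩ X) ∖ Z)) = {5,6,7,8,10,11}
Z ∪ (Y ∪ (((Z Δ Y) ∪ Z) ∩ ((Y ∩ X) ∖ Z))) = {3,5,6,7,8,9,10,11,13}

{3,5,6,7,8,9,10,11,13}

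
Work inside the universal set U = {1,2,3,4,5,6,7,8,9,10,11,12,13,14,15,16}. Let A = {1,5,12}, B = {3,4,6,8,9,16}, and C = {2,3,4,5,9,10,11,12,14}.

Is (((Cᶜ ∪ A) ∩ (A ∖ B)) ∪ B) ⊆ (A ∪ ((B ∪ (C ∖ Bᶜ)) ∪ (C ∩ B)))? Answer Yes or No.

Cᶜ = {1,6,7,8,13,15,16}
Cᶜ ∪ A = {1,5,6,7,8,12,13,15,16}
A ∖ B = {1,5,12}
(Cᶜ ∪ A) ∩ (A ∖ B) = {1,5,12}
((Cᶜ ∪ A) ∩ (A ∖ B)) ∪ B = {1,3,4,5,6,8,9,12,16}
Bᶜ = {1,2,5,7,10,11,12,13,14,15}
C ∖ Bᶜ = {3,4,9}
B ∪ (C ∖ Bᶜ) = {3,4,6,8,9,16}
C ∩ B = {3,4,9}
(B ∪ (C ∖ Bᶜ)) ∪ (C ∩ B) = {3,4,6,8,9,16}
A ∪ ((B ∪ (C ∖ Bᶜ)) ∪ (C ∩ B)) = {1,3,4,5,6,8,9,12,16}
Every element of {1,3,4,5,6,8,9,12,16} is in {1,3,4,5,6,8,9,12,16}, so ((Cᶜ ∪ A) ∩ (A ∖ B)) ∪ B ⊆ A ∪ ((B ∪ (C ∖ Bᶜ)) ∪ (C ∩ B)).

Yes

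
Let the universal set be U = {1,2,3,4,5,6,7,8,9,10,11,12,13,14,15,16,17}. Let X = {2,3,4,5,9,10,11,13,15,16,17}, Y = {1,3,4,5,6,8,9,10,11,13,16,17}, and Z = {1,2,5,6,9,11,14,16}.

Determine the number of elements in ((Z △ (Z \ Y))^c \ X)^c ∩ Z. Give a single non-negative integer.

Z \ Y = {2,14}
Z △ (Z \ Y) = {1,5,6,9,11,16}
(Z △ (Z \ Y))^c = {2,3,4,7,8,10,12,13,14,15,17}
(Z △ (Z \ Y))^c \ X = {7,8,12,14}
((Z △ (Z \ Y))^c \ X)^c = {1,2,3,4,5,6,9,10,11,13,15,16,17}
((Z △ (Z \ Y))^c \ X)^c ∩ Z = {1,2,5,6,9,11,16}
|((Z △ (Z \ Y))^c \ X)^c ∩ Z| = 7

7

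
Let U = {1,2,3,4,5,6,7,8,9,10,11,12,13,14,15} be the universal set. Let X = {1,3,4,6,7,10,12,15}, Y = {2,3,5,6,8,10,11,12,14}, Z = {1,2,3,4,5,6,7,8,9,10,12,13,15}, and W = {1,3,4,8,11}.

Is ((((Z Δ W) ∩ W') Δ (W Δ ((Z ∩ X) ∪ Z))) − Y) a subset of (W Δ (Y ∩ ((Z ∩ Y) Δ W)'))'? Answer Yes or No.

Z Δ W = {2,5,6,7,9,10,11,12,13,15}
W' = {2,5,6,7,9,10,12,13,14,15}
(Z Δ W) ∩ W' = {2,5,6,7,9,10,12,13,15}
Z ∩ X = {1,3,4,6,7,10,12,15}
(Z ∩ X) ∪ Z = {1,2,3,4,5,6,7,8,9,10,12,13,15}
W Δ ((Z ∩ X) ∪ Z) = {2,5,6,7,9,10,11,12,13,15}
((Z Δ W) ∩ W') Δ (W Δ ((Z ∩ X) ∪ Z)) = {11}
(((Z Δ W) ∩ W') Δ (W Δ ((Z ∩ X) ∪ Z))) − Y = {}
Z ∩ Y = {2,3,5,6,8,10,12}
(Z ∩ Y) Δ W = {1,2,4,5,6,10,11,12}
((Z ∩ Y) Δ W)' = {3,7,8,9,13,14,15}
Y ∩ ((Z ∩ Y) Δ W)' = {3,8,14}
W Δ (Y ∩ ((Z ∩ Y) Δ W)') = {1,4,11,14}
(W Δ (Y ∩ ((Z ∩ Y) Δ W)'))' = {2,3,5,6,7,8,9,10,12,13,15}
Every element of {} is in {2,3,5,6,7,8,9,10,12,13,15}, so (((Z Δ W) ∩ W') Δ (W Δ ((Z ∩ X) ∪ Z))) − Y ⊆ (W Δ (Y ∩ ((Z ∩ Y) Δ W)'))'.

Yes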